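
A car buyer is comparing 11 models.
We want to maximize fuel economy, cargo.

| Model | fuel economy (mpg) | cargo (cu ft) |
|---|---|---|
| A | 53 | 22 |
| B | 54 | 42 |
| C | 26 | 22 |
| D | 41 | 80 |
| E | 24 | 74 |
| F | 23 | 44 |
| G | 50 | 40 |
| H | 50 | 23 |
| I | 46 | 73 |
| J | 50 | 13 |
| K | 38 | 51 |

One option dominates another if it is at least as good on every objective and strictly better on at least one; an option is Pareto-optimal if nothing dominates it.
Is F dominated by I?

Yes

I vs F: fuel economy 46≥23, cargo 73≥44 — I is at least as good on every objective with at least one strict improvement.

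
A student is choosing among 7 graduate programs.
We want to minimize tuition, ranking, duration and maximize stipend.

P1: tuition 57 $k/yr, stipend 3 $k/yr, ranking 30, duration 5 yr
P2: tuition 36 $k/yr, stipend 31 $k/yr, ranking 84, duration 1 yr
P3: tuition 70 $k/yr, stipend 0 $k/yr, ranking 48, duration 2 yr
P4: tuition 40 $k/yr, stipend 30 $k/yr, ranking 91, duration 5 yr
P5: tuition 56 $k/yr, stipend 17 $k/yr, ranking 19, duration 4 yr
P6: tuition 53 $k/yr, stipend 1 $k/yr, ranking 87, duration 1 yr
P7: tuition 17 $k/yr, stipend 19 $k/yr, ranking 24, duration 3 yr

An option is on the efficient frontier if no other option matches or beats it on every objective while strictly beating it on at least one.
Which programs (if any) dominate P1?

P5: tuition 56≤57, stipend 17≥3, ranking 19≤30, duration 4≤5 — dominates P1.
P7: tuition 17≤57, stipend 19≥3, ranking 24≤30, duration 3≤5 — dominates P1.
Others (P2, P3, P4, P6) are each worse than P1 on at least one objective.

P5, P7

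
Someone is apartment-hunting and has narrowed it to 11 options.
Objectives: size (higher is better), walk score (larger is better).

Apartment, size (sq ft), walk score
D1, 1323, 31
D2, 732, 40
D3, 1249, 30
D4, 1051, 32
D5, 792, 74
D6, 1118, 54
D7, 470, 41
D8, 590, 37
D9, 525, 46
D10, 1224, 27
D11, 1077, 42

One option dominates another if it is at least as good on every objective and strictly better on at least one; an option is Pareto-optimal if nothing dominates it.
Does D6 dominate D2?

Yes

D6 vs D2: size 1118≥732, walk score 54≥40 — D6 is at least as good on every objective with at least one strict improvement.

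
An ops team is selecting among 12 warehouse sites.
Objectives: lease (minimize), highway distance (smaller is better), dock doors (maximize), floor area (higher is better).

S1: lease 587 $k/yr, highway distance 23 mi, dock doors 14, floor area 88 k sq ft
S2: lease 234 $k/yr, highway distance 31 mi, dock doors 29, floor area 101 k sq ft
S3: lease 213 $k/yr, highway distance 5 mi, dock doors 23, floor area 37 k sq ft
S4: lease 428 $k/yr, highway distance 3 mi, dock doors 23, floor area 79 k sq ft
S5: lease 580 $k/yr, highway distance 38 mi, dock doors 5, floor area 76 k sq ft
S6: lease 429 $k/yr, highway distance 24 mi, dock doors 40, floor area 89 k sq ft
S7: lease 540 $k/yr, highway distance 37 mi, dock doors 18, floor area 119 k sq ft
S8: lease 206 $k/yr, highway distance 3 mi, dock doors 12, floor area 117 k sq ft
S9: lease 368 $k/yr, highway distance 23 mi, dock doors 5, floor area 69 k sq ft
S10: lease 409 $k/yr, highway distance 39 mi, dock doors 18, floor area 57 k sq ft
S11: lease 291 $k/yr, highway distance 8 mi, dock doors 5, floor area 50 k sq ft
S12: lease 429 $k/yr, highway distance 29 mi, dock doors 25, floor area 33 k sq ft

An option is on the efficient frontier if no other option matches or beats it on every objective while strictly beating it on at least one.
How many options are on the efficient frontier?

S1: not dominated.
S2: not dominated.
S3: not dominated.
S4: not dominated.
S5: dominated by S2 (lease 234≤580, highway distance 31≤38, dock doors 29≥5, floor area 101≥76).
S6: not dominated (best dock doors).
S7: not dominated (best floor area).
S8: not dominated (best lease).
S9: dominated by S8 (lease 206≤368, highway distance 3≤23, dock doors 12≥5, floor area 117≥69).
S10: dominated by S2 (lease 234≤409, highway distance 31≤39, dock doors 29≥18, floor area 101≥57).
S11: dominated by S8 (lease 206≤291, highway distance 3≤8, dock doors 12≥5, floor area 117≥50).
S12: dominated by S6 (lease 429≤429, highway distance 24≤29, dock doors 40≥25, floor area 89≥33).
Pareto-optimal: S1, S2, S3, S4, S6, S7, S8 → 7.

7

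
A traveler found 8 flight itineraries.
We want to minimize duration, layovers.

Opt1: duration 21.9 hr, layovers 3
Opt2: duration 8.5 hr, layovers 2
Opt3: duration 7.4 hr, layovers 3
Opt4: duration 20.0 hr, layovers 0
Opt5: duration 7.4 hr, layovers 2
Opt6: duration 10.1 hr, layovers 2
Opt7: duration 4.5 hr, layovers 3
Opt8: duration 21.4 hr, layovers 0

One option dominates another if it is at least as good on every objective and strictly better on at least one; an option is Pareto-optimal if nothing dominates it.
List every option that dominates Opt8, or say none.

Opt4

Opt4: duration 20.0≤21.4, layovers 0≤0 — dominates Opt8.
Others (Opt1, Opt2, Opt3, Opt5, Opt6, Opt7) are each worse than Opt8 on at least one objective.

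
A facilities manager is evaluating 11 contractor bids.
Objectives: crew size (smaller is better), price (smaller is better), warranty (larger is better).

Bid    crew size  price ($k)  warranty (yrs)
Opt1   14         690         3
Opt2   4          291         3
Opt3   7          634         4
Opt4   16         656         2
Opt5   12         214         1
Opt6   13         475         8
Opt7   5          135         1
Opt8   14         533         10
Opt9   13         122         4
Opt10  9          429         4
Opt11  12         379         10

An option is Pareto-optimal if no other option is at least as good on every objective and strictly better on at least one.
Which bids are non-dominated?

Opt1: dominated by Opt2 (crew size 4≤14, price 291≤690, warranty 3≥3).
Opt2: not dominated (best crew size).
Opt3: not dominated.
Opt4: dominated by Opt2 (crew size 4≤16, price 291≤656, warranty 3≥2).
Opt5: dominated by Opt7 (crew size 5≤12, price 135≤214, warranty 1≥1).
Opt6: dominated by Opt11 (crew size 12≤13, price 379≤475, warranty 10≥8).
Opt7: not dominated.
Opt8: dominated by Opt11 (crew size 12≤14, price 379≤533, warranty 10≥10).
Opt9: not dominated (best price).
Opt10: not dominated.
Opt11: not dominated.

Opt2, Opt3, Opt7, Opt9, Opt10, Opt11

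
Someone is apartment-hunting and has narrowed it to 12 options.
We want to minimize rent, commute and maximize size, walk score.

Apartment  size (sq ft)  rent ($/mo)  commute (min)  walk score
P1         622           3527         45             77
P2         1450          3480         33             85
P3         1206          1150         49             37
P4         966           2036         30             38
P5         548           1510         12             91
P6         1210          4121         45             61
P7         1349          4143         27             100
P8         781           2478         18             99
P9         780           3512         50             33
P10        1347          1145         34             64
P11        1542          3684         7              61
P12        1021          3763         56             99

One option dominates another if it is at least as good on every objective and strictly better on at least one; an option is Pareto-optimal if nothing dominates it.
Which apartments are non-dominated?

P2, P4, P5, P7, P8, P10, P11, P12

P1: dominated by P2 (size 1450≥622, rent 3480≤3527, commute 33≤45, walk score 85≥77).
P2: not dominated.
P3: dominated by P10 (size 1347≥1206, rent 1145≤1150, commute 34≤49, walk score 64≥37).
P4: not dominated.
P5: not dominated.
P6: dominated by P2 (size 1450≥1210, rent 3480≤4121, commute 33≤45, walk score 85≥61).
P7: not dominated (best walk score).
P8: not dominated.
P9: dominated by P2 (size 1450≥780, rent 3480≤3512, commute 33≤50, walk score 85≥33).
P10: not dominated (best rent).
P11: not dominated (best size).
P12: not dominated.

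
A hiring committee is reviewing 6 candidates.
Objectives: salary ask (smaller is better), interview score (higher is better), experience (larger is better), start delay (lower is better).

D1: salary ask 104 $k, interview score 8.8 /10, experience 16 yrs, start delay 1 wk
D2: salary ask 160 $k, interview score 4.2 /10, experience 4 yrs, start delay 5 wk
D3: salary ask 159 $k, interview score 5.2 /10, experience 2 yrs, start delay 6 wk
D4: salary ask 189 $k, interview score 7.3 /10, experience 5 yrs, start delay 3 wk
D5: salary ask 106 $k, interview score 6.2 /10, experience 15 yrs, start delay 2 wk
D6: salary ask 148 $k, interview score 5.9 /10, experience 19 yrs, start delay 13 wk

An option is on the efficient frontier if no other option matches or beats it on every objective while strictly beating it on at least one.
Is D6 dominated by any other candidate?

D1: worse on experience (16 vs 19).
D2: worse on salary ask (160 vs 148).
D3: worse on salary ask (159 vs 148).
D4: worse on salary ask (189 vs 148).
D5: worse on experience (15 vs 19).
No option is at least as good as D6 on every objective and strictly better on one.

No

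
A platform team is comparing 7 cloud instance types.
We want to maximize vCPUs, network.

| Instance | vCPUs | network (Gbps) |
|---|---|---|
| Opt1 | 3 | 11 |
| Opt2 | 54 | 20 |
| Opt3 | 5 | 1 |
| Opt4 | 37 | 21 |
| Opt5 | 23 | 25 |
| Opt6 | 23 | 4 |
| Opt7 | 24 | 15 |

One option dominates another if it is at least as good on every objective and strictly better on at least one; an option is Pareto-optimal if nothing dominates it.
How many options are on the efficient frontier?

3

Opt1: dominated by Opt2 (vCPUs 54≥3, network 20≥11).
Opt2: not dominated (best vCPUs).
Opt3: dominated by Opt2 (vCPUs 54≥5, network 20≥1).
Opt4: not dominated.
Opt5: not dominated (best network).
Opt6: dominated by Opt2 (vCPUs 54≥23, network 20≥4).
Opt7: dominated by Opt2 (vCPUs 54≥24, network 20≥15).
Pareto-optimal: Opt2, Opt4, Opt5 → 3.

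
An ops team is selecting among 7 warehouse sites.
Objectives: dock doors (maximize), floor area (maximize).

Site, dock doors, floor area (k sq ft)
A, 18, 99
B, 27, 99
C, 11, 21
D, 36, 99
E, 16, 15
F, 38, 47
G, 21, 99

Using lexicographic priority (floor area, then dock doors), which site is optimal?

D

First maximize floor area: best is 99, kept {A, B, D, G}.
Then maximize dock doors: best is 36, kept {D}.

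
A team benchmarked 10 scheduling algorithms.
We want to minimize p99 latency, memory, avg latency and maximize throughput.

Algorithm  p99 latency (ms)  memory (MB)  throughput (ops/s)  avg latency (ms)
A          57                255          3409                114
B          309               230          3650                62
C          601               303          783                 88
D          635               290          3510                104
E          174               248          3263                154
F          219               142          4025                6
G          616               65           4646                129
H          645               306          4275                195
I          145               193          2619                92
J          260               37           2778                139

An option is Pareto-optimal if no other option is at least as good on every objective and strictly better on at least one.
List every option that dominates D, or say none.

B: p99 latency 309≤635, memory 230≤290, throughput 3650≥3510, avg latency 62≤104 — dominates D.
F: p99 latency 219≤635, memory 142≤290, throughput 4025≥3510, avg latency 6≤104 — dominates D.
Others (A, C, E, G, H, I, J) are each worse than D on at least one objective.

B, F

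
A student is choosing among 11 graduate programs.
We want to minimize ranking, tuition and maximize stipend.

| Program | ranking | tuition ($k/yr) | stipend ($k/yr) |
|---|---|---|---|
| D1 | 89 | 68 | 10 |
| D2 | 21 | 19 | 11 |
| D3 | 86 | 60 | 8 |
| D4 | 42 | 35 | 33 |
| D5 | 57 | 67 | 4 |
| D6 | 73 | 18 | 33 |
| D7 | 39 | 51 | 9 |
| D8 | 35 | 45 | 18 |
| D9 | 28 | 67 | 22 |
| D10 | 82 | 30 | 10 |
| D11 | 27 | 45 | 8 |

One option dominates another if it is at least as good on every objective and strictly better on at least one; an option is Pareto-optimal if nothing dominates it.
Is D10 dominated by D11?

D11 vs D10: D11 is worse on tuition (45 vs 30), so it does not dominate D10.

No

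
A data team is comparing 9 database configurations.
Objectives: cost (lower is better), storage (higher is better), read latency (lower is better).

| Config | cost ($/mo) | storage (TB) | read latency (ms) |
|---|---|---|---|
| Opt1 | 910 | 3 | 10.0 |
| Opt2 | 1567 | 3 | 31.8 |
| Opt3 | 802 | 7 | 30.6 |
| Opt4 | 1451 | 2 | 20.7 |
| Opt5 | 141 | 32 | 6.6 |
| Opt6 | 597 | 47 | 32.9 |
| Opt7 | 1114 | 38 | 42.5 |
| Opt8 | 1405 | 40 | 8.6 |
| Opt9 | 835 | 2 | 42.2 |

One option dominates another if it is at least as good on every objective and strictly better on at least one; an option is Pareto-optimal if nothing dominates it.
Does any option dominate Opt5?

Opt1: worse on cost (910 vs 141).
Opt2: worse on cost (1567 vs 141).
Opt3: worse on cost (802 vs 141).
Opt4: worse on cost (1451 vs 141).
Opt6: worse on cost (597 vs 141).
Opt7: worse on cost (1114 vs 141).
Opt8: worse on cost (1405 vs 141).
Opt9: worse on cost (835 vs 141).
No option is at least as good as Opt5 on every objective and strictly better on one.

No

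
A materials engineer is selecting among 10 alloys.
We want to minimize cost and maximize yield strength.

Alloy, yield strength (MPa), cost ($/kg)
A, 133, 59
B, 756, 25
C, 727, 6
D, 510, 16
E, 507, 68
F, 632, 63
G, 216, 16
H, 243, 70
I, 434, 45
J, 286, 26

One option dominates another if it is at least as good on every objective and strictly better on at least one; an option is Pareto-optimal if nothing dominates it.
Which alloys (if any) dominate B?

A: worse on yield strength (133 vs 756).
C: worse on yield strength (727 vs 756).
D: worse on yield strength (510 vs 756).
E: worse on yield strength (507 vs 756).
F: worse on yield strength (632 vs 756).
G: worse on yield strength (216 vs 756).
H: worse on yield strength (243 vs 756).
I: worse on yield strength (434 vs 756).
J: worse on yield strength (286 vs 756).
No option dominates B.

none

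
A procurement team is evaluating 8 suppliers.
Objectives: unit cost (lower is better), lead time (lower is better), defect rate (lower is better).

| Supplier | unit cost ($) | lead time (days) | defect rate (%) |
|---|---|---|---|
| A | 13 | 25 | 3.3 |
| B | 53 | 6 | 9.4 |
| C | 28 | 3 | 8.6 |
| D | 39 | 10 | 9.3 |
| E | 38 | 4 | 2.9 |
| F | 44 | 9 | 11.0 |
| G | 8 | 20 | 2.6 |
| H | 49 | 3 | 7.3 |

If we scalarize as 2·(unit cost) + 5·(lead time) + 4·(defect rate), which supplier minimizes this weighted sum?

A: 2·13 + 5·25 + 4·3.3 = 164.2
B: 2·53 + 5·6 + 4·9.4 = 173.6
C: 2·28 + 5·3 + 4·8.6 = 105.4
D: 2·39 + 5·10 + 4·9.3 = 165.2
E: 2·38 + 5·4 + 4·2.9 = 107.6
F: 2·44 + 5·9 + 4·11.0 = 177.0
G: 2·8 + 5·20 + 4·2.6 = 126.4
H: 2·49 + 5·3 + 4·7.3 = 142.2
Lowest: C at 105.4.

C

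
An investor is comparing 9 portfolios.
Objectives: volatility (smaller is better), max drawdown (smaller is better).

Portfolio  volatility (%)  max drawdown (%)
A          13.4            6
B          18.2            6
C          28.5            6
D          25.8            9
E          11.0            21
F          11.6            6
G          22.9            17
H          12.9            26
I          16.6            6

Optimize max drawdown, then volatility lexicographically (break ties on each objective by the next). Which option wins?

First minimize max drawdown: best is 6, kept {A, B, C, F, I}.
Then minimize volatility: best is 11.6, kept {F}.

F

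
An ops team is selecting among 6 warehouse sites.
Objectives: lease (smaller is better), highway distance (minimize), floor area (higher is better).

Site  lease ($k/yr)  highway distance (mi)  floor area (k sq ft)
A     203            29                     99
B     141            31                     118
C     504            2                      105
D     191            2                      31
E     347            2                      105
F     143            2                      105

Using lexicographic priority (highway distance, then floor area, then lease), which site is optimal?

First minimize highway distance: best is 2, kept {C, D, E, F}.
Then maximize floor area: best is 105, kept {C, E, F}.
Then minimize lease: best is 143, kept {F}.

F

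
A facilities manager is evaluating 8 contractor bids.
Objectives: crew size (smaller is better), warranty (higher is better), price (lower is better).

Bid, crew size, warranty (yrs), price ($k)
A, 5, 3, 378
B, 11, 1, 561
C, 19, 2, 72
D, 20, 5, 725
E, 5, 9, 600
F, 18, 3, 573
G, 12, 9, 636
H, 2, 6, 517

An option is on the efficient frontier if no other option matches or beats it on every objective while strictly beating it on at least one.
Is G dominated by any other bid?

Yes

E vs G: crew size 5≤12, warranty 9≥9, price 600≤636 — E is at least as good on every objective and strictly better on at least one, so E dominates G.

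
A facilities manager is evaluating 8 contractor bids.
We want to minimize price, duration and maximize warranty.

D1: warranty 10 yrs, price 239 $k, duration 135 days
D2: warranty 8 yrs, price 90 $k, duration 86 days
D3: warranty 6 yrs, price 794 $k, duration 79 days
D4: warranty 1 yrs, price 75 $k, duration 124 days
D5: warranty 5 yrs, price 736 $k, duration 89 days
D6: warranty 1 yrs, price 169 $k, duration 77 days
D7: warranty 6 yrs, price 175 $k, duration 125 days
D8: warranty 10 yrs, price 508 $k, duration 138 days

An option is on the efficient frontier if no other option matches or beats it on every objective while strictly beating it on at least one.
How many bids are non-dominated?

5

D1: not dominated.
D2: not dominated.
D3: not dominated.
D4: not dominated (best price).
D5: dominated by D2 (warranty 8≥5, price 90≤736, duration 86≤89).
D6: not dominated (best duration).
D7: dominated by D2 (warranty 8≥6, price 90≤175, duration 86≤125).
D8: dominated by D1 (warranty 10≥10, price 239≤508, duration 135≤138).
Pareto-optimal: D1, D2, D3, D4, D6 → 5.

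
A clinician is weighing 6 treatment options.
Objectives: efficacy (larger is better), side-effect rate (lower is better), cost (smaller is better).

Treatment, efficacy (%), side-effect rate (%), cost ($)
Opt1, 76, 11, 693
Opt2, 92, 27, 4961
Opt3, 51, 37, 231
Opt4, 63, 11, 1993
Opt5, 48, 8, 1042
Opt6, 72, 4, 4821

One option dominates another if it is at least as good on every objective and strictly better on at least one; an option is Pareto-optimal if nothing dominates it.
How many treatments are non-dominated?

Opt1: not dominated.
Opt2: not dominated (best efficacy).
Opt3: not dominated (best cost).
Opt4: dominated by Opt1 (efficacy 76≥63, side-effect rate 11≤11, cost 693≤1993).
Opt5: not dominated.
Opt6: not dominated (best side-effect rate).
Pareto-optimal: Opt1, Opt2, Opt3, Opt5, Opt6 → 5.

5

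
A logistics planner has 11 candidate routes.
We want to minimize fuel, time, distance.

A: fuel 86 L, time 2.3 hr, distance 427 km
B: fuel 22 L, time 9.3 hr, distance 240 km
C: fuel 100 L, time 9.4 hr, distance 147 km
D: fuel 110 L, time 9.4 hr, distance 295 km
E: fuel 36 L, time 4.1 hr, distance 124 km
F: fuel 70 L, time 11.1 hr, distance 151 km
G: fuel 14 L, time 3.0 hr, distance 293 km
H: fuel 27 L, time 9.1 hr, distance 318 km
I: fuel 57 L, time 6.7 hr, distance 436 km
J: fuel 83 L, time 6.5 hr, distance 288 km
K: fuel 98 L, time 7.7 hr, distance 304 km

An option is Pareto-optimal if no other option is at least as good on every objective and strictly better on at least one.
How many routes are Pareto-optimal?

A: not dominated (best time).
B: not dominated.
C: dominated by E (fuel 36≤100, time 4.1≤9.4, distance 124≤147).
D: dominated by B (fuel 22≤110, time 9.3≤9.4, distance 240≤295).
E: not dominated (best distance).
F: dominated by E (fuel 36≤70, time 4.1≤11.1, distance 124≤151).
G: not dominated (best fuel).
H: dominated by G (fuel 14≤27, time 3.0≤9.1, distance 293≤318).
I: dominated by E (fuel 36≤57, time 4.1≤6.7, distance 124≤436).
J: dominated by E (fuel 36≤83, time 4.1≤6.5, distance 124≤288).
K: dominated by E (fuel 36≤98, time 4.1≤7.7, distance 124≤304).
Pareto-optimal: A, B, E, G → 4.

4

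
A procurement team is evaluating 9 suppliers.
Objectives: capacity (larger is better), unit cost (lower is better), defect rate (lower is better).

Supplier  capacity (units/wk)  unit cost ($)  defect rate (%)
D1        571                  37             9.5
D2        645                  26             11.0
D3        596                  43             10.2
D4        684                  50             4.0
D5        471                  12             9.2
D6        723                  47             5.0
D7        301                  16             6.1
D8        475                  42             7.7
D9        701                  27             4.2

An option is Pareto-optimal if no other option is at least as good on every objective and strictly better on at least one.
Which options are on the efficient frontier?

D2, D4, D5, D6, D7, D9

D1: dominated by D9 (capacity 701≥571, unit cost 27≤37, defect rate 4.2≤9.5).
D2: not dominated.
D3: dominated by D9 (capacity 701≥596, unit cost 27≤43, defect rate 4.2≤10.2).
D4: not dominated (best defect rate).
D5: not dominated (best unit cost).
D6: not dominated (best capacity).
D7: not dominated.
D8: dominated by D9 (capacity 701≥475, unit cost 27≤42, defect rate 4.2≤7.7).
D9: not dominated.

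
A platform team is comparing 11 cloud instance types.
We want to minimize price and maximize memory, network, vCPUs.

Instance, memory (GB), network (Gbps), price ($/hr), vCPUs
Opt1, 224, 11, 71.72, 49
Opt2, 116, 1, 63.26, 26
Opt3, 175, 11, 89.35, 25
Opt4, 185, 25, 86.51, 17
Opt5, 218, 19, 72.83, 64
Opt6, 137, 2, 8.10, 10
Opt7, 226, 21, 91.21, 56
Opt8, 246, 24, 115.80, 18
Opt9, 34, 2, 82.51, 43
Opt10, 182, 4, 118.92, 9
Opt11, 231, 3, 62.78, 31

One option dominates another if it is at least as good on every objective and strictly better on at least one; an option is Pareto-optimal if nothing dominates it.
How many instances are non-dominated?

Opt1: not dominated.
Opt2: dominated by Opt11 (memory 231≥116, network 3≥1, price 62.78≤63.26, vCPUs 31≥26).
Opt3: dominated by Opt1 (memory 224≥175, network 11≥11, price 71.72≤89.35, vCPUs 49≥25).
Opt4: not dominated (best network).
Opt5: not dominated (best vCPUs).
Opt6: not dominated (best price).
Opt7: not dominated.
Opt8: not dominated (best memory).
Opt9: dominated by Opt1 (memory 224≥34, network 11≥2, price 71.72≤82.51, vCPUs 49≥43).
Opt10: dominated by Opt1 (memory 224≥182, network 11≥4, price 71.72≤118.92, vCPUs 49≥9).
Opt11: not dominated.
Pareto-optimal: Opt1, Opt4, Opt5, Opt6, Opt7, Opt8, Opt11 → 7.

7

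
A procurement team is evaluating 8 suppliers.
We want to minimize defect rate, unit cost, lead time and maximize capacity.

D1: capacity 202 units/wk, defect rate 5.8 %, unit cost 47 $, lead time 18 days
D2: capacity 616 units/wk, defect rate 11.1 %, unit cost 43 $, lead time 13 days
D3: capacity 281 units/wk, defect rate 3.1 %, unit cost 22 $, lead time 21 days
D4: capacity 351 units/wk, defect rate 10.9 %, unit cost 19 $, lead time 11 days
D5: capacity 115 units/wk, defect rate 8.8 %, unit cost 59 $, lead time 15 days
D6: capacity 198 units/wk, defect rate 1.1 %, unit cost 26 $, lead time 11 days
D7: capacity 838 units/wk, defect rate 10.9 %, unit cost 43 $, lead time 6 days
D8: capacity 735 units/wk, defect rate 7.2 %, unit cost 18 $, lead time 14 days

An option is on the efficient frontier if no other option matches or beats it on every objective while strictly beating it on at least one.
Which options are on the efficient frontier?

D1, D3, D4, D6, D7, D8

D1: not dominated.
D2: dominated by D7 (capacity 838≥616, defect rate 10.9≤11.1, unit cost 43≤43, lead time 6≤13).
D3: not dominated.
D4: not dominated.
D5: dominated by D6 (capacity 198≥115, defect rate 1.1≤8.8, unit cost 26≤59, lead time 11≤15).
D6: not dominated (best defect rate).
D7: not dominated (best capacity).
D8: not dominated (best unit cost).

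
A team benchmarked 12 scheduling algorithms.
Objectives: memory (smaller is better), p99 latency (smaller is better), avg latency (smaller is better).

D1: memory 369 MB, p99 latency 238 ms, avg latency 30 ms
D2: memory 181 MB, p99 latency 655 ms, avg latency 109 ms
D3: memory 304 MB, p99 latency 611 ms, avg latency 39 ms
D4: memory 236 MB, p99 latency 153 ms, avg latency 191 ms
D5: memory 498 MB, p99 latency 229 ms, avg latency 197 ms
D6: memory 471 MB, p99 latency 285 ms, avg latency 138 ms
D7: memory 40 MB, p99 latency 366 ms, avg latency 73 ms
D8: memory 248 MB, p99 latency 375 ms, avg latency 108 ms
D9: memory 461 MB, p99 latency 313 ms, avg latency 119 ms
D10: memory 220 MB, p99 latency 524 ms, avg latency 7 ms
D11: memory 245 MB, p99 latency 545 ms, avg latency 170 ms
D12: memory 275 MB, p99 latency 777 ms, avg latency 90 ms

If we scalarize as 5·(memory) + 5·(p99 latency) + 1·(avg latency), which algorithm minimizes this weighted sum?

D1: 5·369 + 5·238 + 1·30 = 3065
D2: 5·181 + 5·655 + 1·109 = 4289
D3: 5·304 + 5·611 + 1·39 = 4614
D4: 5·236 + 5·153 + 1·191 = 2136
D5: 5·498 + 5·229 + 1·197 = 3832
D6: 5·471 + 5·285 + 1·138 = 3918
D7: 5·40 + 5·366 + 1·73 = 2103
D8: 5·248 + 5·375 + 1·108 = 3223
D9: 5·461 + 5·313 + 1·119 = 3989
D10: 5·220 + 5·524 + 1·7 = 3727
D11: 5·245 + 5·545 + 1·170 = 4120
D12: 5·275 + 5·777 + 1·90 = 5350
Lowest: D7 at 2103.

D7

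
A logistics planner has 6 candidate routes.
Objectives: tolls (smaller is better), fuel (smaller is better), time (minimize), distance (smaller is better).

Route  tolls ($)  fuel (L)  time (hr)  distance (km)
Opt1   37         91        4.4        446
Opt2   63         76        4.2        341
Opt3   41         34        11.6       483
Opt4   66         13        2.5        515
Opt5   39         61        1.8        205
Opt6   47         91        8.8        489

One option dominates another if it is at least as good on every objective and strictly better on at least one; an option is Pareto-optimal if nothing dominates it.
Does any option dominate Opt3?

No

Opt1: worse on fuel (91 vs 34).
Opt2: worse on tolls (63 vs 41).
Opt4: worse on tolls (66 vs 41).
Opt5: worse on fuel (61 vs 34).
Opt6: worse on tolls (47 vs 41).
No option is at least as good as Opt3 on every objective and strictly better on one.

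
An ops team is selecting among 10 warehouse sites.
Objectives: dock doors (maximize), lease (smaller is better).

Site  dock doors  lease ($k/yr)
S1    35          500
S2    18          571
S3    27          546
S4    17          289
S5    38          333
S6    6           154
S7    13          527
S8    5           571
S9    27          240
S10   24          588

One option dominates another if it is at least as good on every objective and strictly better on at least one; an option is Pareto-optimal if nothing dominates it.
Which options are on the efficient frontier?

S5, S6, S9

S1: dominated by S5 (dock doors 38≥35, lease 333≤500).
S2: dominated by S1 (dock doors 35≥18, lease 500≤571).
S3: dominated by S1 (dock doors 35≥27, lease 500≤546).
S4: dominated by S9 (dock doors 27≥17, lease 240≤289).
S5: not dominated (best dock doors).
S6: not dominated (best lease).
S7: dominated by S1 (dock doors 35≥13, lease 500≤527).
S8: dominated by S1 (dock doors 35≥5, lease 500≤571).
S9: not dominated.
S10: dominated by S1 (dock doors 35≥24, lease 500≤588).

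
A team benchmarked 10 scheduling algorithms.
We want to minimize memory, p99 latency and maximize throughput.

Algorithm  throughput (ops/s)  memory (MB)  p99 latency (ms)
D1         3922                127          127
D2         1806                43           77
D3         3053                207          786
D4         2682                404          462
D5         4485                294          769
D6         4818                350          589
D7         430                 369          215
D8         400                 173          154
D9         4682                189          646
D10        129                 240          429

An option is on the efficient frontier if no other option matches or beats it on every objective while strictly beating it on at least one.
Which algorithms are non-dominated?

D1: not dominated.
D2: not dominated (best memory).
D3: dominated by D1 (throughput 3922≥3053, memory 127≤207, p99 latency 127≤786).
D4: dominated by D1 (throughput 3922≥2682, memory 127≤404, p99 latency 127≤462).
D5: dominated by D9 (throughput 4682≥4485, memory 189≤294, p99 latency 646≤769).
D6: not dominated (best throughput).
D7: dominated by D1 (throughput 3922≥430, memory 127≤369, p99 latency 127≤215).
D8: dominated by D1 (throughput 3922≥400, memory 127≤173, p99 latency 127≤154).
D9: not dominated.
D10: dominated by D1 (throughput 3922≥129, memory 127≤240, p99 latency 127≤429).

D1, D2, D6, D9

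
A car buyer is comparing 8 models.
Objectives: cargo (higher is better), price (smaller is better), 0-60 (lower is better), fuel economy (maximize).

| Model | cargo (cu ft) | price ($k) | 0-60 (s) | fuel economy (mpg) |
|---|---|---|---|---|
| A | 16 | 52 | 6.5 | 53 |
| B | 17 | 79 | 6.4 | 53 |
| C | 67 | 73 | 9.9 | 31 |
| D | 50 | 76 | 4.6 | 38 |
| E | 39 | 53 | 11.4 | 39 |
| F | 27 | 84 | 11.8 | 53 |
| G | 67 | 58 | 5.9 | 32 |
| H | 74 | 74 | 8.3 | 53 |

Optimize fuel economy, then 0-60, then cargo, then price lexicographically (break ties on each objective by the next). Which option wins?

First maximize fuel economy: best is 53, kept {A, B, F, H}.
Then minimize 0-60: best is 6.4, kept {B}.

B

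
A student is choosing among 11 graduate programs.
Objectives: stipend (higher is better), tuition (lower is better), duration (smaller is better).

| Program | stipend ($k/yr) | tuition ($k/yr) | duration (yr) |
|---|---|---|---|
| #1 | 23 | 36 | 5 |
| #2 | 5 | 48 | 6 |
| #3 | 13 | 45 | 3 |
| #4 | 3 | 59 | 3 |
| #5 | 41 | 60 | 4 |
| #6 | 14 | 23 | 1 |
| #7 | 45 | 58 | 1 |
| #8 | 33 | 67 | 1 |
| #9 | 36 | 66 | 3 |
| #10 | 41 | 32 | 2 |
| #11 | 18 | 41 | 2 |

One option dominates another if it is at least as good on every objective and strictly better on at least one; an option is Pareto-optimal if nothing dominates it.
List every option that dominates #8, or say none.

#7: stipend 45≥33, tuition 58≤67, duration 1≤1 — dominates #8.
Others (#1, #2, #3, #4, #5, #6, #9, #10, #11) are each worse than #8 on at least one objective.

#7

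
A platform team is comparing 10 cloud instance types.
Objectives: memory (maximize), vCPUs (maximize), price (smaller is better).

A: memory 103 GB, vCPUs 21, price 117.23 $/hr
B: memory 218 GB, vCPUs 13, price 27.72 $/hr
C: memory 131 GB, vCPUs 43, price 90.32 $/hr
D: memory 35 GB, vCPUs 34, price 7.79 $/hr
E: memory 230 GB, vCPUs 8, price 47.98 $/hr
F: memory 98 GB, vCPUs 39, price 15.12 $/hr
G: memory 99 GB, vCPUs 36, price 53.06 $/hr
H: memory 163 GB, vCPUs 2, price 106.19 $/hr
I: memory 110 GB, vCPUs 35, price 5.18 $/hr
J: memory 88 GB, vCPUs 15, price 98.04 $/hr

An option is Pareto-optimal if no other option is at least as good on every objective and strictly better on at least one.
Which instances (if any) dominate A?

C: memory 131≥103, vCPUs 43≥21, price 90.32≤117.23 — dominates A.
I: memory 110≥103, vCPUs 35≥21, price 5.18≤117.23 — dominates A.
Others (B, D, E, F, G, H, J) are each worse than A on at least one objective.

C, I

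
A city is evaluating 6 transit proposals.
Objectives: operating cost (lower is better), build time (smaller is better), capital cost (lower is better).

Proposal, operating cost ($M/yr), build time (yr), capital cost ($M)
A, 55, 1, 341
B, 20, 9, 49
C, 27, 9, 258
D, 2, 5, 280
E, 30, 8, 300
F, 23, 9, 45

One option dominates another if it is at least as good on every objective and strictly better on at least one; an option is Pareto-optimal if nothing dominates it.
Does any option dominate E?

Yes

D vs E: operating cost 2≤30, build time 5≤8, capital cost 280≤300 — D is at least as good on every objective and strictly better on at least one, so D dominates E.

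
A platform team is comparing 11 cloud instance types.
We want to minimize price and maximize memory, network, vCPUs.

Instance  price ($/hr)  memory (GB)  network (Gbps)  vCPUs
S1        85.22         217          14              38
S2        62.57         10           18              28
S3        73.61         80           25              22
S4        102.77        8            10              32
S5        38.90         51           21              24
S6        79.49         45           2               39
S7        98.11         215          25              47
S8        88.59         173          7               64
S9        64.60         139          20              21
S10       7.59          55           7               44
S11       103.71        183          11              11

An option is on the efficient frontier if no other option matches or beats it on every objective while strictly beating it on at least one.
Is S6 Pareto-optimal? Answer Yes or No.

S10 vs S6: price 7.59≤79.49, memory 55≥45, network 7≥2, vCPUs 44≥39 — S10 is at least as good on every objective and strictly better on at least one, so S10 dominates S6.

No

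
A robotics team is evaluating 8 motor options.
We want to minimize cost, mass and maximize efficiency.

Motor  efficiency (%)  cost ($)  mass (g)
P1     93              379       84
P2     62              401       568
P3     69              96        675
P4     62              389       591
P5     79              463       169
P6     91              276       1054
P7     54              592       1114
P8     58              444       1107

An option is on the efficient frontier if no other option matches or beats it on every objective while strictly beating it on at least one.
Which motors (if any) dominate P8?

P1, P2, P3, P4, P6

P1: efficiency 93≥58, cost 379≤444, mass 84≤1107 — dominates P8.
P2: efficiency 62≥58, cost 401≤444, mass 568≤1107 — dominates P8.
P3: efficiency 69≥58, cost 96≤444, mass 675≤1107 — dominates P8.
P4: efficiency 62≥58, cost 389≤444, mass 591≤1107 — dominates P8.
P6: efficiency 91≥58, cost 276≤444, mass 1054≤1107 — dominates P8.
Others (P5, P7) are each worse than P8 on at least one objective.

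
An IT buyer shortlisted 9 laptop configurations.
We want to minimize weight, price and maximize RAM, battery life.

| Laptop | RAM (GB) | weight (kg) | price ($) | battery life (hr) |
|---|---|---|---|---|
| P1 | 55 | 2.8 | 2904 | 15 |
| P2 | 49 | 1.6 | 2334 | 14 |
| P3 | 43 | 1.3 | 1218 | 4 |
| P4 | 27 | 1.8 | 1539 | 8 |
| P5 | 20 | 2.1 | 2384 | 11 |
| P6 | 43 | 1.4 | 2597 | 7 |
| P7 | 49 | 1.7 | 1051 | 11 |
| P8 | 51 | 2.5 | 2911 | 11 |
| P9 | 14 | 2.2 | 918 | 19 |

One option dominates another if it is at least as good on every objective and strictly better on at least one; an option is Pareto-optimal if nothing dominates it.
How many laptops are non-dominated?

P1: not dominated (best RAM).
P2: not dominated.
P3: not dominated (best weight).
P4: dominated by P7 (RAM 49≥27, weight 1.7≤1.8, price 1051≤1539, battery life 11≥8).
P5: dominated by P2 (RAM 49≥20, weight 1.6≤2.1, price 2334≤2384, battery life 14≥11).
P6: not dominated.
P7: not dominated.
P8: not dominated.
P9: not dominated (best price).
Pareto-optimal: P1, P2, P3, P6, P7, P8, P9 → 7.

7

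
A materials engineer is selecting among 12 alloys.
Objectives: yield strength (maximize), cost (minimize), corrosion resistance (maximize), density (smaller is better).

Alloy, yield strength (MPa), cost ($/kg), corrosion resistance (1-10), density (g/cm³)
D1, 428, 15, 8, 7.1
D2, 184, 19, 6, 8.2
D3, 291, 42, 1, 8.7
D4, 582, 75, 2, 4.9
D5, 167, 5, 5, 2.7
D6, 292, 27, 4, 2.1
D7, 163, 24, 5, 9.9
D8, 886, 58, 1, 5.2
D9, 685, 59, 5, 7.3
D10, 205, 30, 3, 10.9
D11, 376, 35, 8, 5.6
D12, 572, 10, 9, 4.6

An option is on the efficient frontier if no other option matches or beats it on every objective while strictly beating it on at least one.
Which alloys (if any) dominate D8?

D1: worse on yield strength (428 vs 886).
D2: worse on yield strength (184 vs 886).
D3: worse on yield strength (291 vs 886).
D4: worse on yield strength (582 vs 886).
D5: worse on yield strength (167 vs 886).
D6: worse on yield strength (292 vs 886).
D7: worse on yield strength (163 vs 886).
D9: worse on yield strength (685 vs 886).
D10: worse on yield strength (205 vs 886).
D11: worse on yield strength (376 vs 886).
D12: worse on yield strength (572 vs 886).
No option dominates D8.

none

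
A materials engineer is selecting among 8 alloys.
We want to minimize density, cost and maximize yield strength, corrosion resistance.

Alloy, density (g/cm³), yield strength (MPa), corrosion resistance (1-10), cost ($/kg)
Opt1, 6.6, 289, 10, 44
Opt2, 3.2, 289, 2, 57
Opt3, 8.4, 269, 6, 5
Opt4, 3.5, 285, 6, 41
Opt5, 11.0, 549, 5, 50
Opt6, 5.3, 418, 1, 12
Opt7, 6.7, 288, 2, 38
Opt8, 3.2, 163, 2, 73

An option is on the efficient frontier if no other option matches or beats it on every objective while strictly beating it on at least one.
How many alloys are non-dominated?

7

Opt1: not dominated (best corrosion resistance).
Opt2: not dominated.
Opt3: not dominated (best cost).
Opt4: not dominated.
Opt5: not dominated (best yield strength).
Opt6: not dominated.
Opt7: not dominated.
Opt8: dominated by Opt2 (density 3.2≤3.2, yield strength 289≥163, corrosion resistance 2≥2, cost 57≤73).
Pareto-optimal: Opt1, Opt2, Opt3, Opt4, Opt5, Opt6, Opt7 → 7.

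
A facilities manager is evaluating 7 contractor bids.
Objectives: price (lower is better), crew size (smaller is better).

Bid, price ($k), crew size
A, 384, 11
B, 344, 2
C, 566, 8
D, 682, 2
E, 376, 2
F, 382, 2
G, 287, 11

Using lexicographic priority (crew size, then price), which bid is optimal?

First minimize crew size: best is 2, kept {B, D, E, F}.
Then minimize price: best is 344, kept {B}.

B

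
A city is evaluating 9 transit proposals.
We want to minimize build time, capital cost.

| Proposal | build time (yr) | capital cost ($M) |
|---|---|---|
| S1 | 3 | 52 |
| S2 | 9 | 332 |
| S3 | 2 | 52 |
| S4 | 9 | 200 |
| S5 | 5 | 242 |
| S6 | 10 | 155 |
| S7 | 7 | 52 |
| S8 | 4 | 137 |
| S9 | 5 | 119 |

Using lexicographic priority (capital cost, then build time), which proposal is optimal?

First minimize capital cost: best is 52, kept {S1, S3, S7}.
Then minimize build time: best is 2, kept {S3}.

S3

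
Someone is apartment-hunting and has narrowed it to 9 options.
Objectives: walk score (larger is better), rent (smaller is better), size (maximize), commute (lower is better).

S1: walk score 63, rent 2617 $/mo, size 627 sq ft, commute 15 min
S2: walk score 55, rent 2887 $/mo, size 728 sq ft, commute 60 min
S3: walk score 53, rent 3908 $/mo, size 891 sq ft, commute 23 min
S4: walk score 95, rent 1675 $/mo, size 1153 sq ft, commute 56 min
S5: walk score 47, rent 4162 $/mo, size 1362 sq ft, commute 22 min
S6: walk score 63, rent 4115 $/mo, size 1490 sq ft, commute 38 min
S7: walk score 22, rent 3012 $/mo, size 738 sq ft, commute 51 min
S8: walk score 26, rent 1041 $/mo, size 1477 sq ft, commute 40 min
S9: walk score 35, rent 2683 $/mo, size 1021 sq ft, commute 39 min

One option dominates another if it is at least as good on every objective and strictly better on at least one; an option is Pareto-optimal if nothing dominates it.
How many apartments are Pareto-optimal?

S1: not dominated (best commute).
S2: dominated by S4 (walk score 95≥55, rent 1675≤2887, size 1153≥728, commute 56≤60).
S3: not dominated.
S4: not dominated (best walk score).
S5: not dominated.
S6: not dominated (best size).
S7: dominated by S8 (walk score 26≥22, rent 1041≤3012, size 1477≥738, commute 40≤51).
S8: not dominated (best rent).
S9: not dominated.
Pareto-optimal: S1, S3, S4, S5, S6, S8, S9 → 7.

7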